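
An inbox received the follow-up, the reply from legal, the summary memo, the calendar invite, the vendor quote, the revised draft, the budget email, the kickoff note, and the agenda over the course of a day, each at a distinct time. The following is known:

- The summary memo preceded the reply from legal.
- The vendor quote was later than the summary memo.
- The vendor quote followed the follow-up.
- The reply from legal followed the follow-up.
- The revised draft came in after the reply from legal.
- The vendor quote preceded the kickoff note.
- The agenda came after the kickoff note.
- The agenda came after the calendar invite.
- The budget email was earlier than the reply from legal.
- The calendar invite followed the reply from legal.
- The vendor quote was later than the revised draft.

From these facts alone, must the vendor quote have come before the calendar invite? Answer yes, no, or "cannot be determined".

cannot be determined

No chain of stated constraints runs from the vendor quote to the calendar invite, and none runs from the calendar invite to the vendor quote either.
So the relative order of the vendor quote and the calendar invite is not fixed by the given facts.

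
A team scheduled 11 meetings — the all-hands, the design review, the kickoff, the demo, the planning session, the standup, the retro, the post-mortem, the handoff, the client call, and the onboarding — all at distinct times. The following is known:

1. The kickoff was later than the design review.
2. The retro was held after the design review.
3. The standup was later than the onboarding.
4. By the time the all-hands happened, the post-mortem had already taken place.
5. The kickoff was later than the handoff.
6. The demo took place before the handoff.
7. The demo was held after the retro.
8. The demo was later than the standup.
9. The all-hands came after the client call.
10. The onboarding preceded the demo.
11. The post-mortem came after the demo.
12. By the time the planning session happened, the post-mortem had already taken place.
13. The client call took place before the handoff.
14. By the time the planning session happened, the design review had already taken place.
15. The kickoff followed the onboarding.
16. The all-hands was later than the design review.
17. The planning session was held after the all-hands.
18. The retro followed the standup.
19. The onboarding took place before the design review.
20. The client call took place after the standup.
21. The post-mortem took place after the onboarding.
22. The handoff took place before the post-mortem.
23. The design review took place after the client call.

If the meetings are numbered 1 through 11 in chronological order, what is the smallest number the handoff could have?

7

The client call, the demo, the design review, the onboarding, the retro, and the standup must all come before the handoff — 6 forced predecessors.
Nothing else is forced ahead of the handoff, so its earliest slot is position 6 + 1 = 7.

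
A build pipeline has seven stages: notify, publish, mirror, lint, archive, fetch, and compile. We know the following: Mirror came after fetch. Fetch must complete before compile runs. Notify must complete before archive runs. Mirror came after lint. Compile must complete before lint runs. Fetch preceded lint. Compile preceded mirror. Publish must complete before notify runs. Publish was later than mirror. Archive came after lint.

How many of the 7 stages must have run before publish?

Directly stated before publish: mirror.
Compile reaches publish via compile → mirror → publish.
Fetch reaches publish via fetch → mirror → publish.
Lint reaches publish via lint → mirror → publish.
That's compile, fetch, lint, and mirror — 4 in all.

4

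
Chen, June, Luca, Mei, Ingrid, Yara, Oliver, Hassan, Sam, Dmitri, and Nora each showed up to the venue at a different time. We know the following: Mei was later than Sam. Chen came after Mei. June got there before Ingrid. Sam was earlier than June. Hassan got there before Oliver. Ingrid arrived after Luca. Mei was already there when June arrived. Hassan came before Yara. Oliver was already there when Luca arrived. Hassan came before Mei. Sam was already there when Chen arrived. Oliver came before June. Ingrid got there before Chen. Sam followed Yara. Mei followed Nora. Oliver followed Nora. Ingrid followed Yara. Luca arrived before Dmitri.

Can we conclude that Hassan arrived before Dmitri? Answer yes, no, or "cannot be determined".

Chain the constraints: Hassan → Oliver → Luca → Dmitri. Each link is directly stated, so Hassan comes before Dmitri.

yes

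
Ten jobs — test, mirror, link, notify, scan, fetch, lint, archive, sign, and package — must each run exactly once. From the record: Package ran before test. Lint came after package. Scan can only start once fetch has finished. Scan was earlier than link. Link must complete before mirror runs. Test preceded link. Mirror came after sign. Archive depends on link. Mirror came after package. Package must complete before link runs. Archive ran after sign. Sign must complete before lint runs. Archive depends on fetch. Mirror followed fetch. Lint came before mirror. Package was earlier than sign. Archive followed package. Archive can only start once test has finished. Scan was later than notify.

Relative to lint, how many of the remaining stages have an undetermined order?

Forced before lint: package and sign; forced after lint: mirror.
That leaves archive, fetch, link, notify, scan, and test with no forced order relative to lint — 6.

6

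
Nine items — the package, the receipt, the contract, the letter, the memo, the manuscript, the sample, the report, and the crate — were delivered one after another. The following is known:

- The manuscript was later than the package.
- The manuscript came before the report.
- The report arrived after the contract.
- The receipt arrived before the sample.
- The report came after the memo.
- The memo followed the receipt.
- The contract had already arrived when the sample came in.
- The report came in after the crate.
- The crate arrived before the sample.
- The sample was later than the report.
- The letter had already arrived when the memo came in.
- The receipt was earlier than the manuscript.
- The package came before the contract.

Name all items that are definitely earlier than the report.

Directly stated before the report: the contract, the crate, the manuscript, and the memo.
The letter reaches the report via the letter → the memo → the report.
The package reaches the report via the package → the contract → the report.
The receipt reaches the report via the receipt → the memo → the report.
No chain forces the sample ahead of the report.

the contract, the crate, the letter, the manuscript, the memo, the package, the receipt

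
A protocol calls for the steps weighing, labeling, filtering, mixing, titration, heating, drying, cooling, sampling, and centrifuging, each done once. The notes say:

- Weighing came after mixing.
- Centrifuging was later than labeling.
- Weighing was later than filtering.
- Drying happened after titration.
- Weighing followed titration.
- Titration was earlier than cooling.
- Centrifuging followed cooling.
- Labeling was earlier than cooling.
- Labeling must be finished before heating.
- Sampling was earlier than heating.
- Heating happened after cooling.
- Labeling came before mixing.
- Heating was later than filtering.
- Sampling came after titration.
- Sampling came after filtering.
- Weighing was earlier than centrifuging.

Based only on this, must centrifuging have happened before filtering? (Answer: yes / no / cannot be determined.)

Tracing the constraints gives filtering → weighing → centrifuging, so filtering must come before centrifuging.
That means centrifuging cannot be before filtering.

no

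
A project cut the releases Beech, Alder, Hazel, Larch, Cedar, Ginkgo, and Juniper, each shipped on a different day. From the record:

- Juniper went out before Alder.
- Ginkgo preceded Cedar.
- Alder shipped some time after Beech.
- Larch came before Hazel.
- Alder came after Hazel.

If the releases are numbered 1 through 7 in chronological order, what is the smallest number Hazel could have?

2

Larch must come before Hazel — 1 forced predecessor.
Nothing else is forced ahead of Hazel, so its earliest slot is position 1 + 1 = 2.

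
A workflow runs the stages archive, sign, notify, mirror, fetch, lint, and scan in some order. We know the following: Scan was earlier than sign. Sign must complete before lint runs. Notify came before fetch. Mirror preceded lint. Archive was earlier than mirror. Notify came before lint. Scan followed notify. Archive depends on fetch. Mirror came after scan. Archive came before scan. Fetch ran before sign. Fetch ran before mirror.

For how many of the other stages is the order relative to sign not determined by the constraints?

1

Forced before sign: archive, fetch, notify, and scan; forced after sign: lint.
That leaves mirror with no forced order relative to sign — 1.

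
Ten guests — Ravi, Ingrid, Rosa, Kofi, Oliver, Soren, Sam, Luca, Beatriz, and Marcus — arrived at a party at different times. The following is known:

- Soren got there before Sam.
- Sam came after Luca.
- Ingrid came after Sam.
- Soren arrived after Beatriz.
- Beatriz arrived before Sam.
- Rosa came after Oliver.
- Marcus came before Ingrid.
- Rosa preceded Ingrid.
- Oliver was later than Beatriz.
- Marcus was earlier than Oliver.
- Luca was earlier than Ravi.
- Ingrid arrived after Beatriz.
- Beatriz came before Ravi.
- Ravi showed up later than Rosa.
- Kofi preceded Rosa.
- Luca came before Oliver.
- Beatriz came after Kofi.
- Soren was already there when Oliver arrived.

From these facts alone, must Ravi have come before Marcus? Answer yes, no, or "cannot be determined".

Tracing the constraints gives Marcus → Oliver → Rosa → Ravi, so Marcus must come before Ravi.
That means Ravi cannot be before Marcus.

no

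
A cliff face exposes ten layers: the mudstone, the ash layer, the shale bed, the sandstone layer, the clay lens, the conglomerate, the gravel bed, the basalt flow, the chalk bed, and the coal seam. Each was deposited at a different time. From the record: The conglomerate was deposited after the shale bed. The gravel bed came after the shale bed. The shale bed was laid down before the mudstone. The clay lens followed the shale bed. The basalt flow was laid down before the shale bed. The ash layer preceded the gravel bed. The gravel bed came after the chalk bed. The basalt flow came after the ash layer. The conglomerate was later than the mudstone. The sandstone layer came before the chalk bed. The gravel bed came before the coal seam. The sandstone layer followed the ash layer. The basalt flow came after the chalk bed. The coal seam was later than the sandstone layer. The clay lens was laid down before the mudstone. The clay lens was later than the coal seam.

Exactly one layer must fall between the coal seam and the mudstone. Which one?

Tracing the constraints gives the coal seam → the clay lens → the mudstone, so the clay lens sits after the coal seam and before the mudstone.
No other layer is forced both after the coal seam and before the mudstone.

the clay lens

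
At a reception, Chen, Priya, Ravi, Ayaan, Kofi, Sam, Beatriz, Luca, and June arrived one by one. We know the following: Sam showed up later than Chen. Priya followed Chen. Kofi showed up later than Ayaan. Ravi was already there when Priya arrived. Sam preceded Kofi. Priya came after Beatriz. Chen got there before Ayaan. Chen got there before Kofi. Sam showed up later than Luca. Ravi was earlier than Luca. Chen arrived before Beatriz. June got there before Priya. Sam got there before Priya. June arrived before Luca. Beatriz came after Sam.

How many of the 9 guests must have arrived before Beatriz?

5

Directly stated before Beatriz: Chen and Sam.
June reaches Beatriz via June → Luca → Sam → Beatriz.
Luca reaches Beatriz via Luca → Sam → Beatriz.
Ravi reaches Beatriz via Ravi → Luca → Sam → Beatriz.
No chain forces Priya (or any of the others) ahead of Beatriz.
That's Chen, June, Luca, Ravi, and Sam — 5 in all.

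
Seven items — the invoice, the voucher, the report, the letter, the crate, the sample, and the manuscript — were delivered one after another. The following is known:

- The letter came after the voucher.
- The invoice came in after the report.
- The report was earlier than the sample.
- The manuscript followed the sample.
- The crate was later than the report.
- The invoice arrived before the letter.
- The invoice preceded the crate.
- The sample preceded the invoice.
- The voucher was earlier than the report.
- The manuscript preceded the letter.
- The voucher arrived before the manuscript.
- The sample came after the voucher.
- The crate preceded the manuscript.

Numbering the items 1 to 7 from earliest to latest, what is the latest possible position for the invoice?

4

The invoice must come before the crate, the letter, and the manuscript — 3 items forced after it.
Everything else can be placed before the invoice in some valid order, so the invoice can sit as late as position 7 − 3 = 4.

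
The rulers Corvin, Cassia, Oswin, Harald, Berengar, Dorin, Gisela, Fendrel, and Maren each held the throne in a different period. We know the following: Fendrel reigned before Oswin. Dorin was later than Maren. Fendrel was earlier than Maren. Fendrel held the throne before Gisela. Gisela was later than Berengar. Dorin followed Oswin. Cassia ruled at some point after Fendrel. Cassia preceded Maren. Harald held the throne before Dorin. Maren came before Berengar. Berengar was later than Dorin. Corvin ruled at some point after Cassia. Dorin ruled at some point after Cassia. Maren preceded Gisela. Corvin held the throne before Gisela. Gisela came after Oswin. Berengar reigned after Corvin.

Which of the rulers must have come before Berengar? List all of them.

Cassia, Corvin, Dorin, Fendrel, Harald, Maren, Oswin

Directly stated before Berengar: Corvin, Dorin, and Maren.
Cassia reaches Berengar via Cassia → Dorin → Berengar.
Fendrel reaches Berengar via Fendrel → Maren → Berengar.
Harald reaches Berengar via Harald → Dorin → Berengar.
Likewise Oswin reaches Berengar by chaining the stated constraints.
No chain forces Gisela ahead of Berengar.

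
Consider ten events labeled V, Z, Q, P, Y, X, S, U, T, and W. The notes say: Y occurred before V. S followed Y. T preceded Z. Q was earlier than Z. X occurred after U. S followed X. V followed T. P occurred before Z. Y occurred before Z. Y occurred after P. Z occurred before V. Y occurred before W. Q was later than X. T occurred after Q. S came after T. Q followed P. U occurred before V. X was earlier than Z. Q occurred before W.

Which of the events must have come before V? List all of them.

P, Q, T, U, X, Y, Z

Directly stated before V: T, U, Y, and Z.
P reaches V via P → Z → V.
Q reaches V via Q → Z → V.
X reaches V via X → Z → V.
No chain forces W (or any of the others) ahead of V.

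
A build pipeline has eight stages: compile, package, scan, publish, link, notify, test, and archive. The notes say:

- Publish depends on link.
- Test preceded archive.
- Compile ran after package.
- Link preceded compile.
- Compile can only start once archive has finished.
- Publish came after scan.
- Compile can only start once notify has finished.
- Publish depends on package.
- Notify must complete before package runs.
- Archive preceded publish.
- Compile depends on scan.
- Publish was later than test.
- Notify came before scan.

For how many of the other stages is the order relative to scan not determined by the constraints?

4

Forced before scan: notify; forced after scan: compile and publish.
That leaves archive, link, package, and test with no forced order relative to scan — 4.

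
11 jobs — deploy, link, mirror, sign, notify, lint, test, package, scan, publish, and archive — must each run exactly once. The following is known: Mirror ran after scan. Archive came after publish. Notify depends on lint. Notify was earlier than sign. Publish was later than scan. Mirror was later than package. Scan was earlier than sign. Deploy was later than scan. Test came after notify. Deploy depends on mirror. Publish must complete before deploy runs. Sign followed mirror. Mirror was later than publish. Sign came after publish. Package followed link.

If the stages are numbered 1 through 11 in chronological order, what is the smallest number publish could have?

Scan must come before publish — 1 forced predecessor.
Nothing else is forced ahead of publish, so its earliest slot is position 1 + 1 = 2.

2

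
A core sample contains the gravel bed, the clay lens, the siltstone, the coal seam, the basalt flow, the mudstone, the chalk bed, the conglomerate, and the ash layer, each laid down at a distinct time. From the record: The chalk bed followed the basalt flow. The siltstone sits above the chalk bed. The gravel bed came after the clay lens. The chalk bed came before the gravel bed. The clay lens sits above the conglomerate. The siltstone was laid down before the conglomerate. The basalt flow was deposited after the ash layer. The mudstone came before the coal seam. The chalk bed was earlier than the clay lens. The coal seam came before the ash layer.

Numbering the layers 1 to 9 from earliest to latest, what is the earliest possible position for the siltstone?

6

The ash layer, the basalt flow, the chalk bed, the coal seam, and the mudstone must all come before the siltstone — 5 forced predecessors.
Nothing else is forced ahead of the siltstone, so its earliest slot is position 5 + 1 = 6.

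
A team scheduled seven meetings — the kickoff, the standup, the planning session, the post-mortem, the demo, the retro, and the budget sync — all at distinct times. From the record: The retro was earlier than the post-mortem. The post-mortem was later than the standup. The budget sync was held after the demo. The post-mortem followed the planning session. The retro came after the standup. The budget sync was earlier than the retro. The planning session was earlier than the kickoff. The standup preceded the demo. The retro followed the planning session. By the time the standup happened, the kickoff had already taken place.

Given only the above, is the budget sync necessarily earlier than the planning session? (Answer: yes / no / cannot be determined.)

Tracing the constraints gives the planning session → the kickoff → the standup → the demo → the budget sync, so the planning session must come before the budget sync.
That means the budget sync cannot be before the planning session.

no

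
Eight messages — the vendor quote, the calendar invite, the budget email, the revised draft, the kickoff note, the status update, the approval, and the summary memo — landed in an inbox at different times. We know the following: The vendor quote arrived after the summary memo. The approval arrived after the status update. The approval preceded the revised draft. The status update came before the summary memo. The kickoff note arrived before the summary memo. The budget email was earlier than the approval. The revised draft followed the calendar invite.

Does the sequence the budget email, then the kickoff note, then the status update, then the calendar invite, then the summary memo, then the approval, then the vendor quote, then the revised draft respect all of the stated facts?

yes

Check each stated constraint against the proposed order — e.g. the calendar invite is ahead of the revised draft; the budget email is ahead of the approval. Every pair is in the required order; nothing is violated.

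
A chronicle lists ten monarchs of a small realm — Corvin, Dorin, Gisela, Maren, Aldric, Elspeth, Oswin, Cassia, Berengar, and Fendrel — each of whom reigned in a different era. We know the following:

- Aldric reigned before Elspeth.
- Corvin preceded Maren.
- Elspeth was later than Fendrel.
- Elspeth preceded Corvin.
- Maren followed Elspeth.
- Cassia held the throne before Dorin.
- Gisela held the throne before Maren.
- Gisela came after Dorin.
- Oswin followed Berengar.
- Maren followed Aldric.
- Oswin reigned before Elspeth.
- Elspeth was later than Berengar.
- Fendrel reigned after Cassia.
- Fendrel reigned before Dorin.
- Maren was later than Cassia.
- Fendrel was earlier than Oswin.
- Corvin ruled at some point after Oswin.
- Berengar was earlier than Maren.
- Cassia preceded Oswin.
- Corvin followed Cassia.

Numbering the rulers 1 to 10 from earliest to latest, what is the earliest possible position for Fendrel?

Cassia must come before Fendrel — 1 forced predecessor.
Nothing else is forced ahead of Fendrel, so their earliest slot is position 1 + 1 = 2.

2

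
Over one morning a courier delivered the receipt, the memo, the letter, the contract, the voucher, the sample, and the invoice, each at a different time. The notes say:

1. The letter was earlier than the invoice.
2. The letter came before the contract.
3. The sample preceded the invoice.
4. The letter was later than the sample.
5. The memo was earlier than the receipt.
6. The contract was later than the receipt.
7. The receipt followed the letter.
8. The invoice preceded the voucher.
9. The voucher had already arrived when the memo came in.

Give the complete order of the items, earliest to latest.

the sample, the letter, the invoice, the voucher, the memo, the receipt, the contract

The constraints fix every adjacent pair, so only one ordering works:
the sample → the letter → the invoice → the voucher → the memo → the receipt → the contract.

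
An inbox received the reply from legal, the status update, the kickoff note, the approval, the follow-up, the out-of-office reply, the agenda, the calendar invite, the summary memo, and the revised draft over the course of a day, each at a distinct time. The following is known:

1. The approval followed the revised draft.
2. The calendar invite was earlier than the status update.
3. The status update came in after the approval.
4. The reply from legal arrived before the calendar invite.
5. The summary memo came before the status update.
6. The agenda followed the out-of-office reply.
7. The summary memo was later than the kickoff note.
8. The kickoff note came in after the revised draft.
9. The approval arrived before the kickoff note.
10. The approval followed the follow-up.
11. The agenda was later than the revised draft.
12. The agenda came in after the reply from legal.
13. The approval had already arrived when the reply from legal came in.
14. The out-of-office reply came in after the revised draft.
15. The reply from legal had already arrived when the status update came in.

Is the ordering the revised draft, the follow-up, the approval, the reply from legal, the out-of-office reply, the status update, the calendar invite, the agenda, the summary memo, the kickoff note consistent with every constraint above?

no

The constraints require the calendar invite before the status update, but in the proposed sequence the status update appears ahead of the calendar invite. That one violation is enough.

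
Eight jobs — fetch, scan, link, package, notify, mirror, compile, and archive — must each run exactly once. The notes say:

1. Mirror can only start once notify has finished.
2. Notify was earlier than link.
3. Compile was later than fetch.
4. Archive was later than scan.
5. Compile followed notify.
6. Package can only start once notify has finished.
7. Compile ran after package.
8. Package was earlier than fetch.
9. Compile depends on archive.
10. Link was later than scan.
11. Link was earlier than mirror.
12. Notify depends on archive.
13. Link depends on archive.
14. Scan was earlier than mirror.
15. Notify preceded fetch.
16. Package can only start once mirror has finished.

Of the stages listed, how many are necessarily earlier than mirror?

4

Directly stated before mirror: link, notify, and scan.
Archive reaches mirror via archive → notify → mirror.
That's archive, link, notify, and scan — 4 in all.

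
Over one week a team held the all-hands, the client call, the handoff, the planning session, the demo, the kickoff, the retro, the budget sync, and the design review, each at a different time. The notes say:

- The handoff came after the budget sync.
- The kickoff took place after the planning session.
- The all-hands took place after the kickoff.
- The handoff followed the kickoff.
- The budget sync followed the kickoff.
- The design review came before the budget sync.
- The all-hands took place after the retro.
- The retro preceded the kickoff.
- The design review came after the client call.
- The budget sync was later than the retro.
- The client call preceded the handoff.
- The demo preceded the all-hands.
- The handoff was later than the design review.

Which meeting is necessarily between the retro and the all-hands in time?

the kickoff

Tracing the constraints gives the retro → the kickoff → the all-hands, so the kickoff sits after the retro and before the all-hands.
No other meeting is forced both after the retro and before the all-hands.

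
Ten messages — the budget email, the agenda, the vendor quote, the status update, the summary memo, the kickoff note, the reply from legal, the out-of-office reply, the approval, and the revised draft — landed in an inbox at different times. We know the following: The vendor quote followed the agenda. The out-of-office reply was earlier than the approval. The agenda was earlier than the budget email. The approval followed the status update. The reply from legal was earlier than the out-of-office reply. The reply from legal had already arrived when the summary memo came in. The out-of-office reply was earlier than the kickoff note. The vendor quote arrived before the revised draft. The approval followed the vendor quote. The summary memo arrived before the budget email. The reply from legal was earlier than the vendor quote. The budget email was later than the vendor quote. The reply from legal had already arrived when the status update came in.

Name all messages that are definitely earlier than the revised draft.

Directly stated before the revised draft: the vendor quote.
The agenda reaches the revised draft via the agenda → the vendor quote → the revised draft.
The reply from legal reaches the revised draft via the reply from legal → the vendor quote → the revised draft.
No chain forces the status update (or any of the others) ahead of the revised draft.

the agenda, the reply from legal, the vendor quote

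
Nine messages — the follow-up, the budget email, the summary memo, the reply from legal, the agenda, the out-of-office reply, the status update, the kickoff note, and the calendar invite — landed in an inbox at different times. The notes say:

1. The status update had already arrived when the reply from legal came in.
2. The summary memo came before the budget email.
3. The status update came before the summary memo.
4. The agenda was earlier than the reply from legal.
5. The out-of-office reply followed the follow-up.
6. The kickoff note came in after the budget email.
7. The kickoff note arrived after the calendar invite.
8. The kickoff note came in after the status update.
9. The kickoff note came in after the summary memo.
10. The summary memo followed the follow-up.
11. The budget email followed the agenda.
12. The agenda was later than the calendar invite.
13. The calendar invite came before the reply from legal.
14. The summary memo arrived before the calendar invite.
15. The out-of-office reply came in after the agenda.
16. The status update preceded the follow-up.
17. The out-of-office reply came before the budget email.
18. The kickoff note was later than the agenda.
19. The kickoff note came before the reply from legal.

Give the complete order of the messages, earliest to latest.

the status update, the follow-up, the summary memo, the calendar invite, the agenda, the out-of-office reply, the budget email, the kickoff note, the reply from legal

The constraints fix every adjacent pair, so only one ordering works:
the status update → the follow-up → the summary memo → the calendar invite → the agenda → the out-of-office reply → the budget email → the kickoff note → the reply from legal.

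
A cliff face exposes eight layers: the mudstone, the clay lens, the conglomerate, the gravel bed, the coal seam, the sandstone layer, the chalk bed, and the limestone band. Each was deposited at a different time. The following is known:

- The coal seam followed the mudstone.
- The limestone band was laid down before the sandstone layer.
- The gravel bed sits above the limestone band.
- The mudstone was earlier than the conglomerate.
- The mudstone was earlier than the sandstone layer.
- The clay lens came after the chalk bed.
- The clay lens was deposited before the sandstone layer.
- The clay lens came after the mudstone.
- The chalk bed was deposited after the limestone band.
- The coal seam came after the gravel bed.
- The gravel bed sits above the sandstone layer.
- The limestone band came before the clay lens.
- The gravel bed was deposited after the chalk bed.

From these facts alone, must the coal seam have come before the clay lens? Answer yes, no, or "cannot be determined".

Tracing the constraints gives the clay lens → the sandstone layer → the gravel bed → the coal seam, so the clay lens must come before the coal seam.
That means the coal seam cannot be before the clay lens.

no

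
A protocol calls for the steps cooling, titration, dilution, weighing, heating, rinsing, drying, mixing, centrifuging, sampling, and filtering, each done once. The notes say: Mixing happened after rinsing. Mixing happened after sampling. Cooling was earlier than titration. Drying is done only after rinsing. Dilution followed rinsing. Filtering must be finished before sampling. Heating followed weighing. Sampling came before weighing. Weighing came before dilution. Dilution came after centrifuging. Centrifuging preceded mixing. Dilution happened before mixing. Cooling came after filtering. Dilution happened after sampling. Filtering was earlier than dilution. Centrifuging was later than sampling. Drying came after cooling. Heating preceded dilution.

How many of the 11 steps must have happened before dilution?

Directly stated before dilution: centrifuging, filtering, heating, rinsing, sampling, and weighing.
That's centrifuging, filtering, heating, rinsing, sampling, and weighing — 6 in all.

6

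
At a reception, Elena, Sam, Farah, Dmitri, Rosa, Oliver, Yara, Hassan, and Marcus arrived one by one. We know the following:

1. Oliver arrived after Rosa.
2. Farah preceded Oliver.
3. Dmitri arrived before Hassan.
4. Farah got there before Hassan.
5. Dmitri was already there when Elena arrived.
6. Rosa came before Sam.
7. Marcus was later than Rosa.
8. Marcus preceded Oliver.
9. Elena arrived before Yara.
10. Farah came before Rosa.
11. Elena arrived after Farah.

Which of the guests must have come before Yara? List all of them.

Dmitri, Elena, Farah

Directly stated before Yara: Elena.
Dmitri reaches Yara via Dmitri → Elena → Yara.
Farah reaches Yara via Farah → Elena → Yara.
No chain forces Hassan (or any of the others) ahead of Yara.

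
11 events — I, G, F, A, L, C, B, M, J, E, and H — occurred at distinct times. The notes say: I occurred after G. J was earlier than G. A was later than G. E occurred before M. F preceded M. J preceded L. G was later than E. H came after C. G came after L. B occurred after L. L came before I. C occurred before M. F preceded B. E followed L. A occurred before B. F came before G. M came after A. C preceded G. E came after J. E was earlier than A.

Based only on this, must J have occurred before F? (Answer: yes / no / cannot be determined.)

No chain of stated constraints runs from J to F, and none runs from F to J either.
So the relative order of J and F is not fixed by the given facts.

cannot be determined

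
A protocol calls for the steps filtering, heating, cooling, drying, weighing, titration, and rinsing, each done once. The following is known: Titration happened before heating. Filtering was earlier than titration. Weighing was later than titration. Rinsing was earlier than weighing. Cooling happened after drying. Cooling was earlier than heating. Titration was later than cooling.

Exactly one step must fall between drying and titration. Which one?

cooling

Tracing the constraints gives drying → cooling → titration, so cooling sits after drying and before titration.
No other step is forced both after drying and before titration.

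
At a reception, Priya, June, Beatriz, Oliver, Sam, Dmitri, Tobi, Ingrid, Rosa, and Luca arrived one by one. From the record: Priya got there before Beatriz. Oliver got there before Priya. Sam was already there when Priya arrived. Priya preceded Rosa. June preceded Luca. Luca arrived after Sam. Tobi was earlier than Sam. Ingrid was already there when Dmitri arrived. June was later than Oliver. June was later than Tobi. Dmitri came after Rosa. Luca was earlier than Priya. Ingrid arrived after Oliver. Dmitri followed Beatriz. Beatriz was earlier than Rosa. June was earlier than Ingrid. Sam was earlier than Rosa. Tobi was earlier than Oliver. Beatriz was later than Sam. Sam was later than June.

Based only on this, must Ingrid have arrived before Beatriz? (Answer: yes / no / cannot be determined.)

No chain of stated constraints runs from Ingrid to Beatriz, and none runs from Beatriz to Ingrid either.
So the relative order of Ingrid and Beatriz is not fixed by the given facts.

cannot be determined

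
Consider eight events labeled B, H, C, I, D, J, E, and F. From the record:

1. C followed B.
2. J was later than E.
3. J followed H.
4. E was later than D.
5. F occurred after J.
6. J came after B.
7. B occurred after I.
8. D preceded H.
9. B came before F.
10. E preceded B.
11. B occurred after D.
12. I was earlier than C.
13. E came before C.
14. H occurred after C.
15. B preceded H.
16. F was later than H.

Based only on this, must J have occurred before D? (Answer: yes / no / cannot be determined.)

Tracing the constraints gives D → B → J, so D must come before J.
That means J cannot be before D.

no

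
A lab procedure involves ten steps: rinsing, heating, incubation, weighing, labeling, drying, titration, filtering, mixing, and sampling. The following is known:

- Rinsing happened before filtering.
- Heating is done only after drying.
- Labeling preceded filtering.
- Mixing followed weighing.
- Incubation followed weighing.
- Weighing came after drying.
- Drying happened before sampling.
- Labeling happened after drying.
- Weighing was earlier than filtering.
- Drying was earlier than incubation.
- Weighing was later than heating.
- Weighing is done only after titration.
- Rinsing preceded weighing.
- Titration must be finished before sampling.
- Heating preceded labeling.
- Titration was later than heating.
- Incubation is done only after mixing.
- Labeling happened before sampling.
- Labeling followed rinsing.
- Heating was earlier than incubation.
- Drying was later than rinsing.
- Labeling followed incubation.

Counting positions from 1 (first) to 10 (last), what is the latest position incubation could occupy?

Incubation must come before filtering, labeling, and sampling — 3 steps forced after it.
Everything else can be placed before incubation in some valid order, so incubation can sit as late as position 10 − 3 = 7.

7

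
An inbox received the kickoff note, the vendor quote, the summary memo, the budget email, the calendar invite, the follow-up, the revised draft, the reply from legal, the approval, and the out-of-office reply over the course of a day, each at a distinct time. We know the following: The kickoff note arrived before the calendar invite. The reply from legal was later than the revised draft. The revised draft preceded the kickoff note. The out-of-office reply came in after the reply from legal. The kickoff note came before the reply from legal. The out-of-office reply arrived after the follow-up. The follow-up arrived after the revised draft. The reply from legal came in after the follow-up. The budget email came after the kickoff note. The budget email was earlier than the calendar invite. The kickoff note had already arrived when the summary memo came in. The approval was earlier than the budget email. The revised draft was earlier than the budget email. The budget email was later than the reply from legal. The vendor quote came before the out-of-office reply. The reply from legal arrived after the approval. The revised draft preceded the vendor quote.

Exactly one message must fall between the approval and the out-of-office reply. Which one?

the reply from legal

Tracing the constraints gives the approval → the reply from legal → the out-of-office reply, so the reply from legal sits after the approval and before the out-of-office reply.
No other message is forced both after the approval and before the out-of-office reply.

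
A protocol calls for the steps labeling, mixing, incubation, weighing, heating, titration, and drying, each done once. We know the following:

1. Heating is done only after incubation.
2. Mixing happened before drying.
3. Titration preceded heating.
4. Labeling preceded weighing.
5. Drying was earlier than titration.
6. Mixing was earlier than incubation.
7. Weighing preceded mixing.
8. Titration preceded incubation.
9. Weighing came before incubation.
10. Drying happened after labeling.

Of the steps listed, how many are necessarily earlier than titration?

Directly stated before titration: drying.
Labeling reaches titration via labeling → drying → titration.
Mixing reaches titration via mixing → drying → titration.
Weighing reaches titration via weighing → mixing → drying → titration.
No chain forces heating (or any of the others) ahead of titration.
That's drying, labeling, mixing, and weighing — 4 in all.

4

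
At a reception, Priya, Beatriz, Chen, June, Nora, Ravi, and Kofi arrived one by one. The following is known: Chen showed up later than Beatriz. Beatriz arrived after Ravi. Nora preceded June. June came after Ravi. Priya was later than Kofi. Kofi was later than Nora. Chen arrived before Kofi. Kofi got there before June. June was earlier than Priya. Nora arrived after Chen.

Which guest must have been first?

Ravi

Ravi has a chain of constraints placing them before every other guest, so Ravi must be first.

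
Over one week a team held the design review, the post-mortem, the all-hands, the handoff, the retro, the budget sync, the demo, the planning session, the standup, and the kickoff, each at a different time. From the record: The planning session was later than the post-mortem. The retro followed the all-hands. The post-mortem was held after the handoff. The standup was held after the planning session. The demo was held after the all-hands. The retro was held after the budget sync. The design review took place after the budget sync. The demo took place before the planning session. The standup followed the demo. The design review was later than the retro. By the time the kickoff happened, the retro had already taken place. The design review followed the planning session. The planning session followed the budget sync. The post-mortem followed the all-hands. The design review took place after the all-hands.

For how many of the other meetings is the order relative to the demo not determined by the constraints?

5

Forced before the demo: the all-hands; forced after the demo: the design review, the planning session, and the standup.
That leaves the budget sync, the handoff, the kickoff, the post-mortem, and the retro with no forced order relative to the demo — 5.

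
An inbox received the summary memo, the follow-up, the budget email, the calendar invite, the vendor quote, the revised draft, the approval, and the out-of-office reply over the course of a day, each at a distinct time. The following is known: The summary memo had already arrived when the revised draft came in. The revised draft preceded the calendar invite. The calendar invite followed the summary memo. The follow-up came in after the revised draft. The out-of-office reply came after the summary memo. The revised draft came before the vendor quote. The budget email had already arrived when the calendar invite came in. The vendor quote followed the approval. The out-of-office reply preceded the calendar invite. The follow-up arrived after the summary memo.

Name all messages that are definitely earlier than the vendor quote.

the approval, the revised draft, the summary memo

Directly stated before the vendor quote: the approval and the revised draft.
The summary memo reaches the vendor quote via the summary memo → the revised draft → the vendor quote.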